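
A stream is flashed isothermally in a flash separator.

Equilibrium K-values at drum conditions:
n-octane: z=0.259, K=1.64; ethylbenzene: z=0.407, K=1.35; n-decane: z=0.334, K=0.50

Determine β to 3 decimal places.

Let β = V/F and solve Σ zᵢ(Kᵢ−1)/(1+β(Kᵢ−1)) = 0.
g(0) = ΣzᵢKᵢ − 1 = 0.141 and g(1) = 1 − Σzᵢ/Kᵢ = -0.127, so a root lies in (0, 1).
Iterate (Newton) starting at β = 0.5:
  β = 0.500: g = 0.0241, g' = -0.245 → β = 0.598
  β = 0.598: g = -0.0007, g' = -0.260 → β = 0.596
Converged at β = 0.596.

β = 0.596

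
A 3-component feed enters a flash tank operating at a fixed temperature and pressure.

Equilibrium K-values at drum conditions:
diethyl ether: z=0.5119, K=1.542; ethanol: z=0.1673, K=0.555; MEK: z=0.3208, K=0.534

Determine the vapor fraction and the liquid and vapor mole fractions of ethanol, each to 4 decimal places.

Iterate (Newton) starting at ψ = 0.36:
  ψ = 0.3600: g = -0.03613, g' = -0.2528 → ψ = 0.2171
  ψ = 0.2171: g = -0.00049, g' = -0.2472 → ψ = 0.2151
Converged at ψ = 0.2151.
Compositions from xᵢ = zᵢ/(1+ψ(Kᵢ−1)), yᵢ = Kᵢxᵢ:
  diethyl ether: x = 0.4584, y = 0.7069
  ethanol: x = 0.1850, y = 0.1027
  MEK: x = 0.3565, y = 0.1904

ψ = 0.2151, x_ethanol = 0.1850, y_ethanol = 0.1027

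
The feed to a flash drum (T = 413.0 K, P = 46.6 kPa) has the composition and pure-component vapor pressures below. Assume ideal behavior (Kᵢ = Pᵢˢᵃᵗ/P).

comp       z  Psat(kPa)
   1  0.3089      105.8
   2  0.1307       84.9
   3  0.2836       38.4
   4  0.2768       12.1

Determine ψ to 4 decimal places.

Raoult's law: Kᵢ = Pᵢˢᵃᵗ/P = Pᵢˢᵃᵗ/46.6.
  K_1 = 105.8/46.6 = 2.270386, K_2 = 84.9/46.6 = 1.821888, K_3 = 38.4/46.6 = 0.824034, K_4 = 12.1/46.6 = 0.259657
Let ψ = V/F and solve Σ zᵢ(Kᵢ−1)/(1+ψ(Kᵢ−1)) = 0.
Check two-phase: ΣzᵢKᵢ = 1.2450 > 1 and Σzᵢ/Kᵢ = 1.6180 > 1, so g(0) = 0.2450 > 0 and g(1) = -0.6180 < 0.
Newton iteration, ψ⁰ = 0.4:
  ψ = 0.4000: g = -0.00379, g' = -0.5856 → ψ = 0.3935
Converged at ψ = 0.3935.

ψ = 0.3935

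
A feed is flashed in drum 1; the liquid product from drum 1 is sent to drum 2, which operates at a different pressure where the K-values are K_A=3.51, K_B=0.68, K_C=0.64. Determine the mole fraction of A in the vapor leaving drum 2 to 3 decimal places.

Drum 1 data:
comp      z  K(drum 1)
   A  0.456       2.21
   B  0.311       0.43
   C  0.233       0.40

y_A (drum 2) = 0.416

Drum 1:
Let ψ₁ = V/F and solve Σ zᵢ(Kᵢ−1)/(1+ψ₁(Kᵢ−1)) = 0.
Check two-phase: ΣzᵢKᵢ = 1.235 > 1 and Σzᵢ/Kᵢ = 1.512 > 1, so g(0) = 0.235 > 0 and g(1) = -0.512 < 0.
Iterate (Newton) starting at ψ₁ = 0.5:
  ψ₁ = 0.500: g = -0.1039, g' = -0.628 → ψ₁ = 0.335
  ψ₁ = 0.335: g = -0.0012, g' = -0.624 → ψ₁ = 0.333
Converged at ψ₁ = 0.333.
Drum-1 compositions:
  A: x = 0.325, y = 0.719
  B: x = 0.384, y = 0.165
  C: x = 0.291, y = 0.116
Drum-2 feed = drum-1 liquid: z₂ = (0.3251, 0.3838, 0.2911).
Drum 2:
Newton iteration, ψ₂⁰ = 0.5:
  ψ₂ = 0.500: g = 0.0879, g' = -0.515 → ψ₂ = 0.671
  ψ₂ = 0.671: g = 0.0096, g' = -0.414 → ψ₂ = 0.694
Converged at ψ₂ = 0.694.
  A: x = 0.119, y = 0.416
  B: x = 0.493, y = 0.335
  C: x = 0.388, y = 0.248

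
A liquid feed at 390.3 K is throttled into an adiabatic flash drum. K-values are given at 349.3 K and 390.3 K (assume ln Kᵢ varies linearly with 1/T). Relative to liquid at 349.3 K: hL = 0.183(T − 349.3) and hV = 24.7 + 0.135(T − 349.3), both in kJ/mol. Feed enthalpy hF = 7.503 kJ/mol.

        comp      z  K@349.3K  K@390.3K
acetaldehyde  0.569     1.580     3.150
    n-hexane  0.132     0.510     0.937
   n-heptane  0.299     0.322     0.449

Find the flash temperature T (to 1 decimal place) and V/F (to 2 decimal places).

Adiabatic flash: solve Rachford–Rice at each trial T, then check hF = ψ·hV(T) + (1−ψ)·hL(T).
  T = 349.3 K: K = (1.580, 0.510, 0.322), RR gives ψ = 0.172, H_out = 4.246 kJ/mol
  T = 390.3 K: K = (3.150, 0.937, 0.449), RR gives ψ = 1.000, H_out = 30.235 kJ/mol
  T = 369.8 K: K = (2.274, 0.703, 0.384), RR gives ψ = 0.715, H_out = 20.716 kJ/mol
  T = 359.6 K: K = (1.907, 0.602, 0.353), RR gives ψ = 0.506, H_out = 14.136 kJ/mol
  T = 354.5 K: K = (1.740, 0.555, 0.337), RR gives ψ = 0.365, H_out = 9.875 kJ/mol
  T = 351.9 K: K = (1.659, 0.532, 0.330), RR gives ψ = 0.277, H_out = 7.273 kJ/mol
  T = 353.2 K: K = (1.699, 0.544, 0.333), RR gives ψ = 0.323, H_out = 8.620 kJ/mol
Linear interpolation between T = 351.9 (H_out = 7.273) and T = 353.2 (H_out = 8.620) on hF = 7.503 gives T ≈ 352.1 K, at which ψ = 0.28.

T = 352.1 K, V/F = 0.28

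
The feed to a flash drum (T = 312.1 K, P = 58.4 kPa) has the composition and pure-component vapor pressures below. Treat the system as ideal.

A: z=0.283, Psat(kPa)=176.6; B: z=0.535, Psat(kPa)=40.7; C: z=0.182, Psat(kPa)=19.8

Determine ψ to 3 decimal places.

Raoult's law: Kᵢ = Pᵢˢᵃᵗ/P = Pᵢˢᵃᵗ/58.4.
  K_A = 176.6/58.4 = 3.02397, K_B = 40.7/58.4 = 0.69692, K_C = 19.8/58.4 = 0.33904
Let ψ = V/F and solve Σ zᵢ(Kᵢ−1)/(1+ψ(Kᵢ−1)) = 0.
g(0) = ΣzᵢKᵢ − 1 = 0.290 and g(1) = 1 − Σzᵢ/Kᵢ = -0.398, so a root lies in (0, 1).
Iterate (Newton) starting at ψ = 0.5:
  ψ = 0.500: g = -0.0861, g' = -0.532 → ψ = 0.338
  ψ = 0.338: g = 0.0045, g' = -0.601 → ψ = 0.346
Converged at ψ = 0.346.

ψ = 0.346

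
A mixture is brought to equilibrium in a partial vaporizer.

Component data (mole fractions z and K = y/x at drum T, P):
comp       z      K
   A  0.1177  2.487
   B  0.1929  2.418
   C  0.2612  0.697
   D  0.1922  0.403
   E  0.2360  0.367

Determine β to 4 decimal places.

Rachford–Rice: g(β) = Σ zᵢ(Kᵢ−1)/(1+β(Kᵢ−1)) = 0.
g(0) = ΣzᵢKᵢ − 1 = 0.1053 and g(1) = 1 − Σzᵢ/Kᵢ = -0.6218, so a root lies in (0, 1).
Iterate (Newton) starting at β = 0.62:
  β = 0.6200: g = -0.28889, g' = -0.6455 → β = 0.1725
  β = 0.1725: g = -0.02004, g' = -0.6463 → β = 0.1415
  β = 0.1415: g = 0.00034, g' = -0.6687 → β = 0.1420
Converged at β = 0.1420.

β = 0.1420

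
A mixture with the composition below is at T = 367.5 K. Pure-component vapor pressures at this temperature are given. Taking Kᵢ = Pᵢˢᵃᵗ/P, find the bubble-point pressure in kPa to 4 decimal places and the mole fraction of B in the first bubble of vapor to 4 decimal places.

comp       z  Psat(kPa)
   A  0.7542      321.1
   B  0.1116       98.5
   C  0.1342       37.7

At the bubble point ψ → 0, so ΣzᵢKᵢ = 1 with Kᵢ = Pᵢˢᵃᵗ/P ⇒ P = ΣzᵢPᵢˢᵃᵗ.
P = 0.7542·321.1 + 0.1116·98.5 + 0.1342·37.7 = 258.2256 kPa
yᵢ = zᵢPᵢˢᵃᵗ/P ⇒ y_B = 0.1116·98.5/258.2256 = 0.0426

Pbub = 258.2256 kPa, y_B = 0.0426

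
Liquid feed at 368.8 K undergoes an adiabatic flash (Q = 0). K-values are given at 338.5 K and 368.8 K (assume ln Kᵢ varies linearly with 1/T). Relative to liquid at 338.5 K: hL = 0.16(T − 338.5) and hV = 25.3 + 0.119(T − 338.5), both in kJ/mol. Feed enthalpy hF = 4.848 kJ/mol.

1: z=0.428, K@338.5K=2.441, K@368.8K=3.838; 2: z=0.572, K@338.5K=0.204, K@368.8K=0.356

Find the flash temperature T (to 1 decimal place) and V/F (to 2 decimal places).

Adiabatic flash: solve Rachford–Rice at each trial T, then check hF = ψ·hV(T) + (1−ψ)·hL(T).
  T = 338.5 K: K = (2.441, 0.204), RR gives ψ = 0.141, H_out = 3.561 kJ/mol
  T = 368.8 K: K = (3.838, 0.356), RR gives ψ = 0.463, H_out = 15.988 kJ/mol
  T = 353.6 K: K = (3.088, 0.272), RR gives ψ = 0.314, H_out = 10.175 kJ/mol
  T = 346.1 K: K = (2.755, 0.237), RR gives ψ = 0.235, H_out = 7.083 kJ/mol
  T = 342.3 K: K = (2.595, 0.220), RR gives ψ = 0.190, H_out = 5.386 kJ/mol
  T = 340.4 K: K = (2.517, 0.212), RR gives ψ = 0.166, H_out = 4.492 kJ/mol
  T = 341.4 K: K = (2.558, 0.216), RR gives ψ = 0.179, H_out = 4.967 kJ/mol
Linear interpolation between T = 340.4 (H_out = 4.492) and T = 341.4 (H_out = 4.967) on hF = 4.848 gives T ≈ 341.1 K, at which ψ = 0.18.

T = 341.1 K, V/F = 0.18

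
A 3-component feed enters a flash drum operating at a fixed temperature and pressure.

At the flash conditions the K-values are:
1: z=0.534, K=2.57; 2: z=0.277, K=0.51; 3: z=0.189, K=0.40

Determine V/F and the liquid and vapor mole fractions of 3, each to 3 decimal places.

Material balance + equilibrium reduce to Σ zᵢ(Kᵢ−1)/(1+V/F(Kᵢ−1)) = 0.
g(0) = ΣzᵢKᵢ − 1 = 0.589 and g(1) = 1 − Σzᵢ/Kᵢ = -0.223, so a root lies in (0, 1).
Newton iteration, V/F⁰ = 0.59:
  V/F = 0.590: g = 0.0688, g' = -0.649 → V/F = 0.696
Converged at V/F = 0.696.
Compositions from xᵢ = zᵢ/(1+V/F(Kᵢ−1)), yᵢ = Kᵢxᵢ:
  1: x = 0.255, y = 0.656
  2: x = 0.420, y = 0.214
  3: x = 0.324, y = 0.130

V/F = 0.696, x_3 = 0.324, y_3 = 0.130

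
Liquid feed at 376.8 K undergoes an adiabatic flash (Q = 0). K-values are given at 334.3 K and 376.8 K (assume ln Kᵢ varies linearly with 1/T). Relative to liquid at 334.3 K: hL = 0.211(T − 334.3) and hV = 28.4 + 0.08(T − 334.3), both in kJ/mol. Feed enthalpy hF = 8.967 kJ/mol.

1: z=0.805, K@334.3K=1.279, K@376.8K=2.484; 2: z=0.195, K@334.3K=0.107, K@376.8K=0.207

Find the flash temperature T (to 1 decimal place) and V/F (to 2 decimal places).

T = 336.3 K, V/F = 0.30

Adiabatic flash: solve Rachford–Rice at each trial T, then check hF = ψ·hV(T) + (1−ψ)·hL(T).
  T = 334.3 K: K = (1.279, 0.107), RR gives ψ = 0.203, H_out = 5.752 kJ/mol
  T = 376.8 K: K = (2.484, 0.207), RR gives ψ = 0.884, H_out = 29.145 kJ/mol
  T = 355.6 K: K = (1.820, 0.152), RR gives ψ = 0.711, H_out = 22.709 kJ/mol
  T = 345.0 K: K = (1.535, 0.128), RR gives ψ = 0.559, H_out = 17.351 kJ/mol
  T = 339.6 K: K = (1.402, 0.117), RR gives ψ = 0.427, H_out = 12.945 kJ/mol
  T = 337.0 K: K = (1.341, 0.112), RR gives ψ = 0.334, H_out = 9.948 kJ/mol
  T = 335.6 K: K = (1.308, 0.109), RR gives ψ = 0.272, H_out = 7.948 kJ/mol
Linear interpolation between T = 335.6 (H_out = 7.948) and T = 337.0 (H_out = 9.948) on hF = 8.967 gives T ≈ 336.3 K, at which ψ = 0.30.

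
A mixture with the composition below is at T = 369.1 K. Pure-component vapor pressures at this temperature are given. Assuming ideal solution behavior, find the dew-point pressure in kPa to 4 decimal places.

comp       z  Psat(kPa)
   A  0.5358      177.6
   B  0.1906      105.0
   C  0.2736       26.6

At the dew point ψ → 1, so Σzᵢ/Kᵢ = 1 with Kᵢ = Pᵢˢᵃᵗ/P ⇒ 1/P = Σzᵢ/Pᵢˢᵃᵗ.
1/P = 0.5358/177.6 + 0.1906/105.0 + 0.2736/26.6 = 0.0151178 ⇒ P = 66.1470 kPa

Pdew = 66.1470 kPa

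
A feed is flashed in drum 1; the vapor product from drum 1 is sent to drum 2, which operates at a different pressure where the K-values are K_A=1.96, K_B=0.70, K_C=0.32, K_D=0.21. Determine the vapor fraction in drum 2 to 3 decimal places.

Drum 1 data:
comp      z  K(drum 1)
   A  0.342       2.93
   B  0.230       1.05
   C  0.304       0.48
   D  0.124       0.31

V/F (drum 2) = 0.436

Drum 1:
Material balance + equilibrium reduce to Σ zᵢ(Kᵢ−1)/(1+ψ₁(Kᵢ−1)) = 0.
g(0) = ΣzᵢKᵢ − 1 = 0.428 and g(1) = 1 − Σzᵢ/Kᵢ = -0.369, so a root lies in (0, 1).
Newton iteration, ψ₁⁰ = 0.62:
  ψ₁ = 0.620: g = -0.0712, g' = -0.624 → ψ₁ = 0.506
  ψ₁ = 0.506: g = -0.0008, g' = -0.617 → ψ₁ = 0.505
Converged at ψ₁ = 0.505.
Drum-1 compositions:
  A: x = 0.173, y = 0.508
  B: x = 0.224, y = 0.236
  C: x = 0.412, y = 0.198
  D: x = 0.190, y = 0.059
Drum-2 feed = drum-1 vapor: z₂ = (0.5076, 0.2356, 0.1978, 0.0590).
Drum 2:
Iterate (Newton) starting at ψ₂ = 0.5:
  ψ₂ = 0.500: g = -0.0347, g' = -0.553 → ψ₂ = 0.437
  ψ₂ = 0.437: g = -0.0007, g' = -0.531 → ψ₂ = 0.436
Converged at ψ₂ = 0.436.
  A: x = 0.358, y = 0.701
  B: x = 0.271, y = 0.190
  C: x = 0.281, y = 0.090
  D: x = 0.090, y = 0.019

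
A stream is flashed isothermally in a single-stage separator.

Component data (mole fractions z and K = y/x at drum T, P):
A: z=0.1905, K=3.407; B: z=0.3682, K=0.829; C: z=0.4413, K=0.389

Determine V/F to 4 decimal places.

Material balance + equilibrium reduce to Σ zᵢ(Kᵢ−1)/(1+V/F(Kᵢ−1)) = 0.
Check two-phase: ΣzᵢKᵢ = 1.1259 > 1 and Σzᵢ/Kᵢ = 1.6345 > 1, so g(0) = 0.1259 > 0 and g(1) = -0.6345 < 0.
Newton–Raphson from V/F = 0.5:
  V/F = 0.5000: g = -0.24900, g' = -0.5817 → V/F = 0.0720
  V/F = 0.0720: g = 0.04503, g' = -0.9931 → V/F = 0.1173
  V/F = 0.1173: g = 0.00285, g' = -0.8735 → V/F = 0.1206
Converged at V/F = 0.1206.

V/F = 0.1206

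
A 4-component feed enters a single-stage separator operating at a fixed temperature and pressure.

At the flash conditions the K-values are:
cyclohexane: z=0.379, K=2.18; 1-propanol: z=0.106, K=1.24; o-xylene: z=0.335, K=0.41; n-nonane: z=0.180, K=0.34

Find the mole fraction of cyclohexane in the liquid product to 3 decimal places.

Material balance + equilibrium reduce to Σ zᵢ(Kᵢ−1)/(1+β(Kᵢ−1)) = 0.
g(0) = ΣzᵢKᵢ − 1 = 0.156 and g(1) = 1 − Σzᵢ/Kᵢ = -0.606, so a root lies in (0, 1).
Newton iteration, β⁰ = 0.5:
  β = 0.500: g = -0.1537, g' = -0.623 → β = 0.253
  β = 0.253: g = -0.0067, g' = -0.592 → β = 0.242
Converged at β = 0.242.
Compositions from xᵢ = zᵢ/(1+β(Kᵢ−1)), yᵢ = Kᵢxᵢ:
  cyclohexane: x = 0.295, y = 0.643
  1-propanol: x = 0.100, y = 0.124
  o-xylene: x = 0.391, y = 0.160
  n-nonane: x = 0.214, y = 0.073

x_cyclohexane = 0.295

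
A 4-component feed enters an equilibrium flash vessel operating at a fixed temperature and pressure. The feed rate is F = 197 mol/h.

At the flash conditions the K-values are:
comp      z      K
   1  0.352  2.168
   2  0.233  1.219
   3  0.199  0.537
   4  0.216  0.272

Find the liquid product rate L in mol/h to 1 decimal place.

Rachford–Rice: g(ψ) = Σ zᵢ(Kᵢ−1)/(1+ψ(Kᵢ−1)) = 0.
g(0) = ΣzᵢKᵢ − 1 = 0.213 and g(1) = 1 − Σzᵢ/Kᵢ = -0.518, so a root lies in (0, 1).
Newton iteration, ψ⁰ = 0.64:
  ψ = 0.640: g = -0.1453, g' = -0.653 → ψ = 0.418
  ψ = 0.418: g = -0.0170, g' = -0.528 → ψ = 0.385
Converged at ψ = 0.385.
Then V = ψ·F = 0.3851·197 = 75.9 mol/h and L = F − V = 121.1 mol/h.

L = 121.1 mol/h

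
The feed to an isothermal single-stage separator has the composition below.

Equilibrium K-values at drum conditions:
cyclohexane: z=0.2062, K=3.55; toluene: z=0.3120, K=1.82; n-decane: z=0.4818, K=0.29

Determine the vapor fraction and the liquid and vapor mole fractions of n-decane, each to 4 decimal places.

Newton–Raphson from ψ = 0.39:
  ψ = 0.3900: g = -0.01559, g' = -0.9220 → ψ = 0.3731
Converged at ψ = 0.3731.
Compositions from xᵢ = zᵢ/(1+ψ(Kᵢ−1)), yᵢ = Kᵢxᵢ:
  cyclohexane: x = 0.1057, y = 0.3751
  toluene: x = 0.2389, y = 0.4348
  n-decane: x = 0.6554, y = 0.1901

ψ = 0.3731, x_n-decane = 0.6554, y_n-decane = 0.1901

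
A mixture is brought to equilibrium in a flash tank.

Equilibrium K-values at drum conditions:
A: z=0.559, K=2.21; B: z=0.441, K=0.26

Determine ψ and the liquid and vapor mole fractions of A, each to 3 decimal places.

ψ = 0.391, x_A = 0.379, y_A = 0.839

Let ψ = V/F and solve Σ zᵢ(Kᵢ−1)/(1+ψ(Kᵢ−1)) = 0.
Check two-phase: ΣzᵢKᵢ = 1.350 > 1 and Σzᵢ/Kᵢ = 1.949 > 1, so g(0) = 0.350 > 0 and g(1) = -0.949 < 0.
Binary case is linear: z₁(K₁−1)(1+ψ(K₂−1)) + z₂(K₂−1)(1+ψ(K₁−1)) = 0
⇒ ψ = [z₁(K₁−1)+z₂(K₂−1)] / [−(K₁−1)(K₂−1)] = 0.3501/0.8954 = 0.391
Compositions from xᵢ = zᵢ/(1+ψ(Kᵢ−1)), yᵢ = Kᵢxᵢ:
  A: x = 0.379, y = 0.839
  B: x = 0.621, y = 0.161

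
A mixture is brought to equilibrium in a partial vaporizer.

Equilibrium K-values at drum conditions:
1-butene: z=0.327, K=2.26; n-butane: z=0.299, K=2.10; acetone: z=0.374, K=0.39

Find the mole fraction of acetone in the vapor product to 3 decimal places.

Material balance + equilibrium reduce to Σ zᵢ(Kᵢ−1)/(1+β(Kᵢ−1)) = 0.
Check two-phase: ΣzᵢKᵢ = 1.513 > 1 and Σzᵢ/Kᵢ = 1.246 > 1, so g(0) = 0.513 > 0 and g(1) = -0.246 < 0.
Newton–Raphson from β = 0.5:
  β = 0.500: g = 0.1367, g' = -0.634 → β = 0.716
  β = 0.716: g = -0.0042, g' = -0.695 → β = 0.710
Converged at β = 0.710.
Compositions from xᵢ = zᵢ/(1+β(Kᵢ−1)), yᵢ = Kᵢxᵢ:
  1-butene: x = 0.173, y = 0.390
  n-butane: x = 0.168, y = 0.353
  acetone: x = 0.659, y = 0.257

y_acetone = 0.257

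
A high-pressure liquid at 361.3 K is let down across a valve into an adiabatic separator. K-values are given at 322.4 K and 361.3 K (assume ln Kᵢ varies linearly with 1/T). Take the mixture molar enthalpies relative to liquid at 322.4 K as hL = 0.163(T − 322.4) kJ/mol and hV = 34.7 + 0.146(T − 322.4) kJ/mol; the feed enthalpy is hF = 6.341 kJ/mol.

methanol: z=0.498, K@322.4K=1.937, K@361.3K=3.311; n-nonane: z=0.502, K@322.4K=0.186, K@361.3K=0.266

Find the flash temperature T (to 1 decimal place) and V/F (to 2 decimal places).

Adiabatic flash: solve Rachford–Rice at each trial T, then check hF = ψ·hV(T) + (1−ψ)·hL(T).
  T = 322.4 K: K = (1.937, 0.186), RR gives ψ = 0.076, H_out = 2.639 kJ/mol
  T = 361.3 K: K = (3.311, 0.266), RR gives ψ = 0.461, H_out = 22.041 kJ/mol
  T = 341.9 K: K = (2.573, 0.225), RR gives ψ = 0.323, H_out = 14.291 kJ/mol
  T = 332.1 K: K = (2.240, 0.205), RR gives ψ = 0.222, H_out = 9.235 kJ/mol
  T = 327.2 K: K = (2.084, 0.195), RR gives ψ = 0.156, H_out = 6.171 kJ/mol
  T = 329.6 K: K = (2.160, 0.200), RR gives ψ = 0.190, H_out = 7.729 kJ/mol
Linear interpolation between T = 327.2 (H_out = 6.171) and T = 329.6 (H_out = 7.729) on hF = 6.341 gives T ≈ 327.5 K, at which ψ = 0.16.

T = 327.5 K, V/F = 0.16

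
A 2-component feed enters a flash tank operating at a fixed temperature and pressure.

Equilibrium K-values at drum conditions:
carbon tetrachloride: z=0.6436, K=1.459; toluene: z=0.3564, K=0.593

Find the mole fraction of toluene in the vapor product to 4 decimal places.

Let β = V/F and solve Σ zᵢ(Kᵢ−1)/(1+β(Kᵢ−1)) = 0.
Check two-phase: ΣzᵢKᵢ = 1.1504 > 1 and Σzᵢ/Kᵢ = 1.0421 > 1, so g(0) = 0.1504 > 0 and g(1) = -0.0421 < 0.
Binary case is linear: z₁(K₁−1)(1+β(K₂−1)) + z₂(K₂−1)(1+β(K₁−1)) = 0
⇒ β = [z₁(K₁−1)+z₂(K₂−1)] / [−(K₁−1)(K₂−1)] = 0.15036/0.18681 = 0.8049
Compositions from xᵢ = zᵢ/(1+β(Kᵢ−1)), yᵢ = Kᵢxᵢ:
  carbon tetrachloride: x = 0.4700, y = 0.6857
  toluene: x = 0.5300, y = 0.3143

y_toluene = 0.3143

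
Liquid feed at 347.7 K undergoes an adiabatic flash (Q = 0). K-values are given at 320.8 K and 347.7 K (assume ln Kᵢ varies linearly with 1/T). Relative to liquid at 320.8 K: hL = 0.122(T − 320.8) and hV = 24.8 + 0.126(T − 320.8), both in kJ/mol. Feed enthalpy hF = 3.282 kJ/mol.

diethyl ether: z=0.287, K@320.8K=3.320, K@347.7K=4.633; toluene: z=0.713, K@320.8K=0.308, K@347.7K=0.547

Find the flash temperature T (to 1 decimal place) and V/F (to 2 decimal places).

Adiabatic flash: solve Rachford–Rice at each trial T, then check hF = ψ·hV(T) + (1−ψ)·hL(T).
  T = 320.8 K: K = (3.320, 0.308), RR gives ψ = 0.107, H_out = 2.664 kJ/mol
  T = 347.7 K: K = (4.633, 0.547), RR gives ψ = 0.437, H_out = 14.174 kJ/mol
  T = 334.2 K: K = (3.946, 0.415), RR gives ψ = 0.248, H_out = 7.808 kJ/mol
  T = 327.5 K: K = (3.626, 0.359), RR gives ψ = 0.176, H_out = 5.184 kJ/mol
  T = 324.1 K: K = (3.469, 0.332), RR gives ψ = 0.141, H_out = 3.900 kJ/mol
  T = 322.5 K: K = (3.396, 0.320), RR gives ψ = 0.125, H_out = 3.301 kJ/mol
  T = 321.6 K: K = (3.356, 0.314), RR gives ψ = 0.116, H_out = 2.964 kJ/mol
  T = 322.1 K: K = (3.378, 0.317), RR gives ψ = 0.121, H_out = 3.151 kJ/mol
  T = 322.3 K: K = (3.387, 0.319), RR gives ψ = 0.123, H_out = 3.226 kJ/mol
  T = 322.4 K: K = (3.392, 0.320), RR gives ψ = 0.124, H_out = 3.263 kJ/mol
Continuing to bisect between 322.4 K and 322.5 K converges to T = 322.5 K, at which ψ = 0.12.

T = 322.5 K, V/F = 0.12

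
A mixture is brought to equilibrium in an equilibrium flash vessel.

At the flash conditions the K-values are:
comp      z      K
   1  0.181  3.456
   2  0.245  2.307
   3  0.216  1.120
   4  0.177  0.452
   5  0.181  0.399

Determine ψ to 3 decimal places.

Rachford–Rice: g(ψ) = Σ zᵢ(Kᵢ−1)/(1+ψ(Kᵢ−1)) = 0.
Check two-phase: ΣzᵢKᵢ = 1.585 > 1 and Σzᵢ/Kᵢ = 1.197 > 1, so g(0) = 0.585 > 0 and g(1) = -0.197 < 0.
Iterate (Newton) starting at ψ = 0.5:
  ψ = 0.500: g = 0.1285, g' = -0.610 → ψ = 0.711
  ψ = 0.711: g = 0.0031, g' = -0.602 → ψ = 0.716
Converged at ψ = 0.716.

ψ = 0.716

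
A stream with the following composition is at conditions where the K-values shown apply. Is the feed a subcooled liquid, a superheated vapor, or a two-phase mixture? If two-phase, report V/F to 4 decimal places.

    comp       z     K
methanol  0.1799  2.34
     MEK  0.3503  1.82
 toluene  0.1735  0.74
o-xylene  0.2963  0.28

ΣzᵢKᵢ = 1.2699; Σzᵢ/Kᵢ = 1.5620.
Both exceed 1, so a two-phase solution exists.
Iterate (Newton) starting at ψ = 0.34:
  ψ = 0.3400: g = 0.05826, g' = -0.5799 → ψ = 0.4405
  ψ = 0.4405: g = -0.00074, g' = -0.5992 → ψ = 0.4392
Converged at ψ = 0.4392.

two-phase, V/F = 0.4392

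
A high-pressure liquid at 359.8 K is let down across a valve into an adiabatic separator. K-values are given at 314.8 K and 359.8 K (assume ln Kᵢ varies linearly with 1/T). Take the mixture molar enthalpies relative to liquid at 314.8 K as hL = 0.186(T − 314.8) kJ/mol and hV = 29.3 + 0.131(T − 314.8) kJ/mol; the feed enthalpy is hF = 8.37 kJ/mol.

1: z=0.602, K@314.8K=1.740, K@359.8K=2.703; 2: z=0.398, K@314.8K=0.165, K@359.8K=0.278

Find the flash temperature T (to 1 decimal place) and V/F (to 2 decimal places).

Adiabatic flash: solve Rachford–Rice at each trial T, then check hF = ψ·hV(T) + (1−ψ)·hL(T).
  T = 314.8 K: K = (1.740, 0.165), RR gives ψ = 0.183, H_out = 5.365 kJ/mol
  T = 359.8 K: K = (2.703, 0.278), RR gives ψ = 0.600, H_out = 24.467 kJ/mol
  T = 337.3 K: K = (2.201, 0.218), RR gives ψ = 0.438, H_out = 16.485 kJ/mol
  T = 326.1 K: K = (1.966, 0.191), RR gives ψ = 0.332, H_out = 11.616 kJ/mol
  T = 320.5 K: K = (1.852, 0.178), RR gives ψ = 0.265, H_out = 8.748 kJ/mol
  T = 317.6 K: K = (1.795, 0.171), RR gives ψ = 0.226, H_out = 7.097 kJ/mol
  T = 319.1 K: K = (1.825, 0.175), RR gives ψ = 0.247, H_out = 7.967 kJ/mol
Linear interpolation between T = 319.1 (H_out = 7.967) and T = 320.5 (H_out = 8.748) on hF = 8.37 gives T ≈ 319.8 K, at which ψ = 0.26.

T = 319.8 K, V/F = 0.26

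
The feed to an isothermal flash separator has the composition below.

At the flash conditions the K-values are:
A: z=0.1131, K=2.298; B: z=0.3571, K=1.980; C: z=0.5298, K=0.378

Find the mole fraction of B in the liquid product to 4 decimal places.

x_B = 0.2862

Material balance + equilibrium reduce to Σ zᵢ(Kᵢ−1)/(1+ψ(Kᵢ−1)) = 0.
g(0) = ΣzᵢKᵢ − 1 = 0.1672 and g(1) = 1 − Σzᵢ/Kᵢ = -0.6312, so a root lies in (0, 1).
Newton iteration, ψ⁰ = 0.61:
  ψ = 0.6100: g = -0.23006, g' = -0.7259 → ψ = 0.2931
  ψ = 0.2931: g = -0.02478, g' = -0.6135 → ψ = 0.2527
  ψ = 0.2527: g = 0.00006, g' = -0.6169 → ψ = 0.2528
Converged at ψ = 0.2528.
Compositions from xᵢ = zᵢ/(1+ψ(Kᵢ−1)), yᵢ = Kᵢxᵢ:
  A: x = 0.0852, y = 0.1957
  B: x = 0.2862, y = 0.5667
  C: x = 0.6286, y = 0.2376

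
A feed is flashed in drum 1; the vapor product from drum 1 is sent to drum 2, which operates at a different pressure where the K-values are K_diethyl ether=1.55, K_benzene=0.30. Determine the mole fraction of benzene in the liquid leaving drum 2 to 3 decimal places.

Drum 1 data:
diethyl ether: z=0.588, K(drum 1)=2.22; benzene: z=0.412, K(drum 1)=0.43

Drum 1:
Material balance + equilibrium reduce to Σ zᵢ(Kᵢ−1)/(1+ψ₁(Kᵢ−1)) = 0.
Feasibility: ΣzᵢKᵢ = 1.483, Σzᵢ/Kᵢ = 1.223 — both > 1, two phases present.
Binary case is linear: z₁(K₁−1)(1+ψ₁(K₂−1)) + z₂(K₂−1)(1+ψ₁(K₁−1)) = 0
⇒ ψ₁ = [z₁(K₁−1)+z₂(K₂−1)] / [−(K₁−1)(K₂−1)] = 0.4825/0.6954 = 0.694
Drum-1 compositions:
  diethyl ether: x = 0.318, y = 0.707
  benzene: x = 0.682, y = 0.293
Drum-2 feed = drum-1 vapor: z₂ = (0.7069, 0.2931).
Drum 2:
Rachford–Rice: g(ψ₂) = Σ zᵢ(Kᵢ−1)/(1+ψ₂(Kᵢ−1)) = 0.
Feasibility: ΣzᵢKᵢ = 1.184, Σzᵢ/Kᵢ = 1.433 — both > 1, two phases present.
Binary case is linear: z₁(K₁−1)(1+ψ₂(K₂−1)) + z₂(K₂−1)(1+ψ₂(K₁−1)) = 0
⇒ ψ₂ = [z₁(K₁−1)+z₂(K₂−1)] / [−(K₁−1)(K₂−1)] = 0.1837/0.3850 = 0.477
  diethyl ether: x = 0.560, y = 0.868
  benzene: x = 0.440, y = 0.132

x_benzene (drum 2) = 0.440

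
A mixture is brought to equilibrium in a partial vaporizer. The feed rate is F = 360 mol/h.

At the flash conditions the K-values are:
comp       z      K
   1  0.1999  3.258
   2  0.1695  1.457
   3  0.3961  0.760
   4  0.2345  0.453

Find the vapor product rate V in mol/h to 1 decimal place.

Rachford–Rice: g(β) = Σ zᵢ(Kᵢ−1)/(1+β(Kᵢ−1)) = 0.
Feasibility: ΣzᵢKᵢ = 1.3055, Σzᵢ/Kᵢ = 1.2165 — both > 1, two phases present.
Iterate (Newton) starting at β = 0.41:
  β = 0.4100: g = 0.02883, g' = -0.4446 → β = 0.4748
  β = 0.4748: g = 0.00090, g' = -0.4184 → β = 0.4770
Converged at β = 0.4770.
Then V = β·F = 0.4770·360 = 171.7 mol/h and L = F − V = 188.3 mol/h.

V = 171.7 mol/h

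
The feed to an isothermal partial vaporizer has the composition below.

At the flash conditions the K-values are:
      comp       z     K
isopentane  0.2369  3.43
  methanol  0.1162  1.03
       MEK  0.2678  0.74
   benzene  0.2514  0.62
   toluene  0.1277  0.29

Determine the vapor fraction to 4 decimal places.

Let ψ = V/F and solve Σ zᵢ(Kᵢ−1)/(1+ψ(Kᵢ−1)) = 0.
Feasibility: ΣzᵢKᵢ = 1.3233, Σzᵢ/Kᵢ = 1.3896 — both > 1, two phases present.
Newton iteration, ψ⁰ = 0.5:
  ψ = 0.5000: g = -0.07521, g' = -0.5192 → ψ = 0.3551
  ψ = 0.3551: g = 0.00407, g' = -0.5887 → ψ = 0.3620
  ψ = 0.3620: g = 0.00002, g' = -0.5835 → ψ = 0.3621
Converged at ψ = 0.3621.

ψ = 0.3621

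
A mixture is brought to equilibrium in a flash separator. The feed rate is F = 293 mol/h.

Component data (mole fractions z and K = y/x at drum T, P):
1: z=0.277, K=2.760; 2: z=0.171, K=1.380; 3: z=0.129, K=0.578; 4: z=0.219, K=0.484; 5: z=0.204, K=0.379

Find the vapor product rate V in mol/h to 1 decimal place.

V = 100.3 mol/h

Rachford–Rice: g(β) = Σ zᵢ(Kᵢ−1)/(1+β(Kᵢ−1)) = 0.
g(0) = ΣzᵢKᵢ − 1 = 0.258 and g(1) = 1 − Σzᵢ/Kᵢ = -0.438, so a root lies in (0, 1).
Newton iteration, β⁰ = 0.43:
  β = 0.430: g = -0.0512, g' = -0.573 → β = 0.341
  β = 0.341: g = 0.0010, g' = -0.598 → β = 0.342
Converged at β = 0.342.
Then V = β·F = 0.3423·293 = 100.3 mol/h and L = F − V = 192.7 mol/h.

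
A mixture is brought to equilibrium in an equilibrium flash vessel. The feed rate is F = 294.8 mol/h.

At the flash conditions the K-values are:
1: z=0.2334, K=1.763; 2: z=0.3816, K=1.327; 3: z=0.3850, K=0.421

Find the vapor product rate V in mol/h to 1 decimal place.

V = 77.8 mol/h

Let ψ = V/F and solve Σ zᵢ(Kᵢ−1)/(1+ψ(Kᵢ−1)) = 0.
Feasibility: ΣzᵢKᵢ = 1.0800, Σzᵢ/Kᵢ = 1.3344 — both > 1, two phases present.
Iterate (Newton) starting at ψ = 0.5:
  ψ = 0.5000: g = -0.07759, g' = -0.3570 → ψ = 0.2827
  ψ = 0.2827: g = -0.00582, g' = -0.3107 → ψ = 0.2639
Converged at ψ = 0.2639.
Then V = ψ·F = 0.2639·294.8 = 77.8 mol/h and L = F − V = 217.0 mol/h.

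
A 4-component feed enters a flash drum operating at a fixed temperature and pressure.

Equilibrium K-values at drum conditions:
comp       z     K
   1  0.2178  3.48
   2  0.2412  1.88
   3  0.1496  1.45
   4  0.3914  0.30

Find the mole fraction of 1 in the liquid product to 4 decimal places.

Newton–Raphson from V/F = 0.5:
  V/F = 0.5000: g = 0.02198, g' = -0.8312 → V/F = 0.5264
  V/F = 0.5264: g = -0.00011, g' = -0.8400 → V/F = 0.5263
Converged at V/F = 0.5263.
Compositions from xᵢ = zᵢ/(1+V/F(Kᵢ−1)), yᵢ = Kᵢxᵢ:
  1: x = 0.0945, y = 0.3288
  2: x = 0.1648, y = 0.3099
  3: x = 0.1210, y = 0.1754
  4: x = 0.6197, y = 0.1859

x_1 = 0.0945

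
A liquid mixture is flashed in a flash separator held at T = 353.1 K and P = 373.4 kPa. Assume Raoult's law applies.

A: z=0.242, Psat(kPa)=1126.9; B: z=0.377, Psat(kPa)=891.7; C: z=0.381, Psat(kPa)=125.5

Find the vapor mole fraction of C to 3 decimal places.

y_C = 0.238

Raoult's law: Kᵢ = Pᵢˢᵃᵗ/P = Pᵢˢᵃᵗ/373.4.
  K_A = 1126.9/373.4 = 3.01794, K_B = 891.7/373.4 = 2.38806, K_C = 125.5/373.4 = 0.33610
Rachford–Rice: g(ψ) = Σ zᵢ(Kᵢ−1)/(1+ψ(Kᵢ−1)) = 0.
Feasibility: ΣzᵢKᵢ = 1.759, Σzᵢ/Kᵢ = 1.372 — both > 1, two phases present.
Newton iteration, ψ⁰ = 0.48:
  ψ = 0.480: g = 0.1909, g' = -0.878 → ψ = 0.697
  ψ = 0.697: g = -0.0023, g' = -0.940 → ψ = 0.695
Converged at ψ = 0.695.
Compositions from xᵢ = zᵢ/(1+ψ(Kᵢ−1)), yᵢ = Kᵢxᵢ:
  A: x = 0.101, y = 0.304
  B: x = 0.192, y = 0.458
  C: x = 0.707, y = 0.238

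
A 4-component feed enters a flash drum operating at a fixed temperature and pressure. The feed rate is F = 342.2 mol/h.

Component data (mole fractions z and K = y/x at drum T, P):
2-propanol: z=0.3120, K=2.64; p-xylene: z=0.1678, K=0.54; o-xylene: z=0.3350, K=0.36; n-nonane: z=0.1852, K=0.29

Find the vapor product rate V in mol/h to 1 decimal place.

V = 29.8 mol/h

Material balance + equilibrium reduce to Σ zᵢ(Kᵢ−1)/(1+V/F(Kᵢ−1)) = 0.
g(0) = ΣzᵢKᵢ − 1 = 0.0886 and g(1) = 1 − Σzᵢ/Kᵢ = -0.9981, so a root lies in (0, 1).
Iterate (Newton) starting at V/F = 0.5:
  V/F = 0.5000: g = -0.33826, g' = -0.8344 → V/F = 0.0946
  V/F = 0.0946: g = -0.00692, g' = -0.9305 → V/F = 0.0872
Converged at V/F = 0.0872.
Then V = V/F·F = 0.0872·342.2 = 29.8 mol/h and L = F − V = 312.4 mol/h.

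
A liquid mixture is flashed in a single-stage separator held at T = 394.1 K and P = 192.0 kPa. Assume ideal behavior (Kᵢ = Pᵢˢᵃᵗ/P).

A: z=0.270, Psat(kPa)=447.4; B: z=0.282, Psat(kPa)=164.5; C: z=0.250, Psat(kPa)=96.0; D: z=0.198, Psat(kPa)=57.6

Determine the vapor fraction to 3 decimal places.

ψ = 0.092

Raoult's law: Kᵢ = Pᵢˢᵃᵗ/P = Pᵢˢᵃᵗ/192.0.
  K_A = 447.4/192.0 = 2.33021, K_B = 164.5/192.0 = 0.85677, K_C = 96.0/192.0 = 0.50000, K_D = 57.6/192.0 = 0.30000
Rachford–Rice: g(ψ) = Σ zᵢ(Kᵢ−1)/(1+ψ(Kᵢ−1)) = 0.
Check two-phase: ΣzᵢKᵢ = 1.055 > 1 and Σzᵢ/Kᵢ = 1.605 > 1, so g(0) = 0.055 > 0 and g(1) = -0.605 < 0.
Iterate (Newton) starting at ψ = 0.67:
  ψ = 0.670: g = -0.3038, g' = -0.626 → ψ = 0.185
  ψ = 0.185: g = -0.0501, g' = -0.518 → ψ = 0.088
  ψ = 0.088: g = 0.0022, g' = -0.567 → ψ = 0.092
Converged at ψ = 0.092.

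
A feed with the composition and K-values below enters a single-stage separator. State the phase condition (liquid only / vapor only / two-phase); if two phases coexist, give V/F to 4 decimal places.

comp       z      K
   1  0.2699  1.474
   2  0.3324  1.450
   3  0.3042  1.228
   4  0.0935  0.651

ΣzᵢKᵢ = 1.3142; Σzᵢ/Kᵢ = 0.8037.
Since Σzᵢ/Kᵢ < 1 the mixture is above its dew point — single vapor phase.

vapor only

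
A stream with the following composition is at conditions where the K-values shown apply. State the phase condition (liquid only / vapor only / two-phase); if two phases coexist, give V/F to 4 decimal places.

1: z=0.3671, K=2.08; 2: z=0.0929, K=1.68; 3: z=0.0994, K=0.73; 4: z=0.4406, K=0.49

two-phase, V/F = 0.4334

ΣzᵢKᵢ = 1.2081; Σzᵢ/Kᵢ = 1.2671.
Both exceed 1, so a two-phase solution exists.
Rachford–Rice: g(ψ) = Σ zᵢ(Kᵢ−1)/(1+ψ(Kᵢ−1)) = 0.
Newton–Raphson from ψ = 0.64:
  ψ = 0.6400: g = -0.08759, g' = -0.4337 → ψ = 0.4381
  ψ = 0.4381: g = -0.00197, g' = -0.4222 → ψ = 0.4334
Converged at ψ = 0.4334.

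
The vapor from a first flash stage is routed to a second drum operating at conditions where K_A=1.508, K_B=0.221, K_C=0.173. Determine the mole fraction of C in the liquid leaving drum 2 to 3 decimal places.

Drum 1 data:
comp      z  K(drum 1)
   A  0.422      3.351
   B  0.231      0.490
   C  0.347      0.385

Drum 1:
Iterate (Newton) starting at ψ₁ = 0.42:
  ψ₁ = 0.420: g = 0.0616, g' = -0.926 → ψ₁ = 0.486
  ψ₁ = 0.486: g = 0.0016, g' = -0.881 → ψ₁ = 0.488
Converged at ψ₁ = 0.488.
Drum-1 compositions:
  A: x = 0.196, y = 0.658
  B: x = 0.308, y = 0.151
  C: x = 0.496, y = 0.191
Drum-2 feed = drum-1 vapor: z₂ = (0.6583, 0.1507, 0.1909).
Drum 2:
Iterate (Newton) starting at ψ₂ = 0.53:
  ψ₂ = 0.530: g = -0.2176, g' = -0.785 → ψ₂ = 0.253
  ψ₂ = 0.253: g = -0.0494, g' = -0.484 → ψ₂ = 0.151
  ψ₂ = 0.151: g = -0.0027, g' = -0.434 → ψ₂ = 0.144
Converged at ψ₂ = 0.144.
  A: x = 0.613, y = 0.925
  B: x = 0.170, y = 0.038
  C: x = 0.217, y = 0.038

x_C (drum 2) = 0.217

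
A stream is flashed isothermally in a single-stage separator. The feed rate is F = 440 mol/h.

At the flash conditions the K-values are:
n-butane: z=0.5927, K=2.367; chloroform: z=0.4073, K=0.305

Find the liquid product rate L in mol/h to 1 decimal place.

Rachford–Rice: g(V/F) = Σ zᵢ(Kᵢ−1)/(1+V/F(Kᵢ−1)) = 0.
g(0) = ΣzᵢKᵢ − 1 = 0.5271 and g(1) = 1 − Σzᵢ/Kᵢ = -0.5858, so a root lies in (0, 1).
Binary case is linear: z₁(K₁−1)(1+V/F(K₂−1)) + z₂(K₂−1)(1+V/F(K₁−1)) = 0
⇒ V/F = [z₁(K₁−1)+z₂(K₂−1)] / [−(K₁−1)(K₂−1)] = 0.52715/0.95007 = 0.5549
Then V = V/F·F = 0.5549·440 = 244.1 mol/h and L = F − V = 195.9 mol/h.

L = 195.9 mol/h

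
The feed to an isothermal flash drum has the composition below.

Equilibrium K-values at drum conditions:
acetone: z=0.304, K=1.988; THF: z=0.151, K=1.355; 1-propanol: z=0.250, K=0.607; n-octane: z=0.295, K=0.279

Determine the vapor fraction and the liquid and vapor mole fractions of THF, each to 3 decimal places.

ψ = 0.087, x_THF = 0.146, y_THF = 0.198

Material balance + equilibrium reduce to Σ zᵢ(Kᵢ−1)/(1+ψ(Kᵢ−1)) = 0.
Check two-phase: ΣzᵢKᵢ = 1.043 > 1 and Σzᵢ/Kᵢ = 1.734 > 1, so g(0) = 0.043 > 0 and g(1) = -0.734 < 0.
Newton–Raphson from ψ = 0.5:
  ψ = 0.500: g = -0.2083, g' = -0.581 → ψ = 0.142
  ψ = 0.142: g = -0.0265, g' = -0.479 → ψ = 0.087
Converged at ψ = 0.087.
Compositions from xᵢ = zᵢ/(1+ψ(Kᵢ−1)), yᵢ = Kᵢxᵢ:
  acetone: x = 0.280, y = 0.557
  THF: x = 0.146, y = 0.198
  1-propanol: x = 0.259, y = 0.157
  n-octane: x = 0.315, y = 0.088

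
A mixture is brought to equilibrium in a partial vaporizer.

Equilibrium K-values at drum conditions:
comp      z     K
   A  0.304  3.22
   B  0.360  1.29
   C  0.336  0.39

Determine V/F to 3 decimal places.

V/F = 0.689

Material balance + equilibrium reduce to Σ zᵢ(Kᵢ−1)/(1+V/F(Kᵢ−1)) = 0.
Check two-phase: ΣzᵢKᵢ = 1.574 > 1 and Σzᵢ/Kᵢ = 1.235 > 1, so g(0) = 0.574 > 0 and g(1) = -0.235 < 0.
Iterate (Newton) starting at V/F = 0.69:
  V/F = 0.690: g = -0.0004, g' = -0.628 → V/F = 0.689
Converged at V/F = 0.689.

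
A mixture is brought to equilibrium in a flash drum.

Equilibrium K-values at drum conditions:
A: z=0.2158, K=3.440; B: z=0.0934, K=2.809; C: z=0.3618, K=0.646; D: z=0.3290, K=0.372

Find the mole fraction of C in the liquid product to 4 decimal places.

x_C = 0.4080

Newton–Raphson from β = 0.41:
  β = 0.4100: g = -0.06785, g' = -0.7192 → β = 0.3157
  β = 0.3157: g = 0.00311, g' = -0.7931 → β = 0.3196
Converged at β = 0.3196.
Compositions from xᵢ = zᵢ/(1+β(Kᵢ−1)), yᵢ = Kᵢxᵢ:
  A: x = 0.1212, y = 0.4171
  B: x = 0.0592, y = 0.1662
  C: x = 0.4080, y = 0.2635
  D: x = 0.4116, y = 0.1531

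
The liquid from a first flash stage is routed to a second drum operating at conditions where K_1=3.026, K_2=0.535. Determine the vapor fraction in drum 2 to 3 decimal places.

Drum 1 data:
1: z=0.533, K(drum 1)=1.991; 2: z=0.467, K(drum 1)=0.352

V/F (drum 2) = 0.552

Drum 1:
Rachford–Rice: g(ψ₁) = Σ zᵢ(Kᵢ−1)/(1+ψ₁(Kᵢ−1)) = 0.
g(0) = ΣzᵢKᵢ − 1 = 0.226 and g(1) = 1 − Σzᵢ/Kᵢ = -0.594, so a root lies in (0, 1).
Binary case is linear: z₁(K₁−1)(1+ψ₁(K₂−1)) + z₂(K₂−1)(1+ψ₁(K₁−1)) = 0
⇒ ψ₁ = [z₁(K₁−1)+z₂(K₂−1)] / [−(K₁−1)(K₂−1)] = 0.2256/0.6422 = 0.351
Drum-1 compositions:
  1: x = 0.395, y = 0.787
  2: x = 0.605, y = 0.213
Drum-2 feed = drum-1 liquid: z₂ = (0.3954, 0.6046).
Drum 2:
Rachford–Rice: g(ψ₂) = Σ zᵢ(Kᵢ−1)/(1+ψ₂(Kᵢ−1)) = 0.
g(0) = ΣzᵢKᵢ − 1 = 0.520 and g(1) = 1 − Σzᵢ/Kᵢ = -0.261, so a root lies in (0, 1).
Iterate (Newton) starting at ψ₂ = 0.53:
  ψ₂ = 0.530: g = 0.0131, g' = -0.608 → ψ₂ = 0.552
Converged at ψ₂ = 0.552.
  1: x = 0.187, y = 0.565
  2: x = 0.813, y = 0.435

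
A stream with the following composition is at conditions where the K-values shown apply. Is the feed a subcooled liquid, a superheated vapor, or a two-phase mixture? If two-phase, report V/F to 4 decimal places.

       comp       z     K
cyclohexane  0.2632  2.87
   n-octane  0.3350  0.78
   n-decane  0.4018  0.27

ΣzᵢKᵢ = 1.1252; Σzᵢ/Kᵢ = 2.0093.
Both exceed 1, so a two-phase solution exists.
Rachford–Rice: g(ψ) = Σ zᵢ(Kᵢ−1)/(1+ψ(Kᵢ−1)) = 0.
Newton–Raphson from ψ = 0.58:
  ψ = 0.5800: g = -0.35707, g' = -0.8771 → ψ = 0.1729
  ψ = 0.1729: g = -0.04038, g' = -0.8235 → ψ = 0.1239
  ψ = 0.1239: g = 0.00137, g' = -0.8827 → ψ = 0.1254
Converged at ψ = 0.1254.

two-phase, V/F = 0.1254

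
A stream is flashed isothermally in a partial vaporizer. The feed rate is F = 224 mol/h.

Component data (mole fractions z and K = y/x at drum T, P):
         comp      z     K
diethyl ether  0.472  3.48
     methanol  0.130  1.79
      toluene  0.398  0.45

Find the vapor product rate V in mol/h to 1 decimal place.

Let ψ = V/F and solve Σ zᵢ(Kᵢ−1)/(1+ψ(Kᵢ−1)) = 0.
g(0) = ΣzᵢKᵢ − 1 = 1.054 and g(1) = 1 − Σzᵢ/Kᵢ = -0.093, so a root lies in (0, 1).
Newton–Raphson from ψ = 0.31:
  ψ = 0.310: g = 0.4804, g' = -1.155 → ψ = 0.726
  ψ = 0.726: g = 0.1190, g' = -0.737 → ψ = 0.887
  ψ = 0.887: g = -0.0015, g' = -0.771 → ψ = 0.885
Converged at ψ = 0.885.
Then V = ψ·F = 0.8854·224 = 198.3 mol/h and L = F − V = 25.7 mol/h.

V = 198.3 mol/h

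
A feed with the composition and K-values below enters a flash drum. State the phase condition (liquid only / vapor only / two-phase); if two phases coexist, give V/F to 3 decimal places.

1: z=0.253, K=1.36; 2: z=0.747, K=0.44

liquid only

ΣzᵢKᵢ = 0.673; Σzᵢ/Kᵢ = 1.884.
Since ΣzᵢKᵢ < 1 the mixture is below its bubble point — single liquid phase.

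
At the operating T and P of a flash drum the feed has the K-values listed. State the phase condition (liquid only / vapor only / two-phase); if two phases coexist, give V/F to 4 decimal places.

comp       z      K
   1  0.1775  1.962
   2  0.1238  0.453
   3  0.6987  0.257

liquid only

ΣzᵢKᵢ = 0.5839; Σzᵢ/Kᵢ = 3.0824.
Since ΣzᵢKᵢ < 1 the mixture is below its bubble point — single liquid phase.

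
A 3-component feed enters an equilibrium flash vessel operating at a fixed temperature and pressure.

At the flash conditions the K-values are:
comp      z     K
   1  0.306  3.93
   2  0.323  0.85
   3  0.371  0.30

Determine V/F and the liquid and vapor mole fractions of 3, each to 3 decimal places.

V/F = 0.401, x_3 = 0.516, y_3 = 0.155

Rachford–Rice: g(V/F) = Σ zᵢ(Kᵢ−1)/(1+V/F(Kᵢ−1)) = 0.
Check two-phase: ΣzᵢKᵢ = 1.588 > 1 and Σzᵢ/Kᵢ = 1.695 > 1, so g(0) = 0.588 > 0 and g(1) = -0.695 < 0.
Newton–Raphson from V/F = 0.67:
  V/F = 0.670: g = -0.2404, g' = -0.953 → V/F = 0.418
  V/F = 0.418: g = -0.0156, g' = -0.902 → V/F = 0.400
  V/F = 0.400: g = 0.0001, g' = -0.915 → V/F = 0.401
Converged at V/F = 0.401.
Compositions from xᵢ = zᵢ/(1+V/F(Kᵢ−1)), yᵢ = Kᵢxᵢ:
  1: x = 0.141, y = 0.553
  2: x = 0.344, y = 0.292
  3: x = 0.516, y = 0.155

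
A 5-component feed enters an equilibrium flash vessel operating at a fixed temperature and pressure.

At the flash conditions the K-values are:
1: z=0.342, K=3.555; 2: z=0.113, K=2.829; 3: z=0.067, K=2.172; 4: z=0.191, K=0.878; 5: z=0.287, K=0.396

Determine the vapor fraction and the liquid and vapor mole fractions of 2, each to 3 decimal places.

Material balance + equilibrium reduce to Σ zᵢ(Kᵢ−1)/(1+ψ(Kᵢ−1)) = 0.
Feasibility: ΣzᵢKᵢ = 1.962, Σzᵢ/Kᵢ = 1.109 — both > 1, two phases present.
Newton iteration, ψ⁰ = 0.38:
  ψ = 0.380: g = 0.3702, g' = -0.930 → ψ = 0.778
  ψ = 0.778: g = 0.0660, g' = -0.716 → ψ = 0.870
  ψ = 0.870: g = -0.0018, g' = -0.763 → ψ = 0.868
Converged at ψ = 0.868.
Compositions from xᵢ = zᵢ/(1+ψ(Kᵢ−1)), yᵢ = Kᵢxᵢ:
  1: x = 0.106, y = 0.378
  2: x = 0.044, y = 0.124
  3: x = 0.033, y = 0.072
  4: x = 0.214, y = 0.188
  5: x = 0.603, y = 0.239

ψ = 0.868, x_2 = 0.044, y_2 = 0.124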